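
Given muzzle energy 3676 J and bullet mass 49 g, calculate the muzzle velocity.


v = sqrt(2*E/m) = sqrt(2*3676/0.049) = 387.4 m/s

387.4 m/s


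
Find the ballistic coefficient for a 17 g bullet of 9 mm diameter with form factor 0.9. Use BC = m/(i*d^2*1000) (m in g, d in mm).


BC = m/(i*d^2*1000) = 17/(0.9 * 9^2 * 1000) = 0.0002332

0.0002332


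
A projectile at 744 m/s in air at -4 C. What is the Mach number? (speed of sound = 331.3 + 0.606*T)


a = 331.3 + 0.606*(-4) = 328.876 m/s
M = v/a = 744/328.876 = 2.262

2.262


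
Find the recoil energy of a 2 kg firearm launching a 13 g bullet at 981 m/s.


v_r = m_p*v_p/m_gun = 0.013*981/2 = 6.3765 m/s, E_r = 0.5*m_gun*v_r^2 = 0.5*2*6.3765^2 = 40.66 J

40.66 J


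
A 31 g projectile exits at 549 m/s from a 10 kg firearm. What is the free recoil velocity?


v_recoil = m_p * v_p / m_gun = 0.031 * 549 / 10 = 1.702 m/s

1.702 m/s


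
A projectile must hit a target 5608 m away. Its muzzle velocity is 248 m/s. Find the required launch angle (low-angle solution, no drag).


sin(2*theta) = R*g/v0^2 = 5608*9.81/248^2 = 0.894486, theta = arcsin(0.894486)/2 = 31.72°

31.72 degrees


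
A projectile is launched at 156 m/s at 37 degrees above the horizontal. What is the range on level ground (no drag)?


R = v0^2 * sin(2*theta) / g = 156^2 * sin(2*37°) / 9.81 = 2385 m

2385 m


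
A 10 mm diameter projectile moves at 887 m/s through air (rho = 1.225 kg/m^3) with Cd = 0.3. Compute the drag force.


A = pi*(d/2)^2 = pi*(10/2000)^2 = 7.85398e-05 m^2
Fd = 0.5*Cd*rho*A*v^2 = 0.5*0.3*1.225*7.85398e-05*887^2 = 11.35 N

11.35 N


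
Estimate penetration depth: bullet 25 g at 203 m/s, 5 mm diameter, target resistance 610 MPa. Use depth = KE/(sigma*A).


A = pi*(d/2)^2 = pi*(5/2)^2 = 19.635 mm^2
E = 0.5*m*v^2 = 0.5*0.025*203^2 = 515.113 J
depth = E/(sigma*A) = 515.113 J / (610 MPa * 19.635 mm^2) = 515.113/(610 * 19.635) m = 0.0430073 m ≈ 43.01 mm

43.01 mm


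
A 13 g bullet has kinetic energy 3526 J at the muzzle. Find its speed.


v = sqrt(2*E/m) = sqrt(2*3526/0.013) = 736.5 m/s

736.5 m/s


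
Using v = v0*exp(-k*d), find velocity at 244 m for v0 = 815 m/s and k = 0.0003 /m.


v = v0*exp(-k*d) = 815*exp(-0.0003*244) = 757.5 m/s

757.5 m/s


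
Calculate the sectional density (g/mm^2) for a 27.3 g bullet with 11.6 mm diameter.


SD = m/d^2 = 27.3/11.6^2 = 0.2029 g/mm^2

0.2029 g/mm^2


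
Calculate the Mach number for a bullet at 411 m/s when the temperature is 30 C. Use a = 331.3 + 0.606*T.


a = 331.3 + 0.606*(30) = 349.48 m/s
M = v/a = 411/349.48 = 1.176

1.176


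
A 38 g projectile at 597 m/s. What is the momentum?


p = m*v = 0.038*597 = 22.69 kg·m/s

22.69 kg·m/s


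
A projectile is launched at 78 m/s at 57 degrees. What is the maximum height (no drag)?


H = (v0*sin(theta))^2 / (2g) = (78*sin(57°))^2 / (2*9.81) = 218.1 m

218.1 m


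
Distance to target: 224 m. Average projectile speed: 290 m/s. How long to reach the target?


t = d/v = 224/290 = 0.7724 s

0.7724 s


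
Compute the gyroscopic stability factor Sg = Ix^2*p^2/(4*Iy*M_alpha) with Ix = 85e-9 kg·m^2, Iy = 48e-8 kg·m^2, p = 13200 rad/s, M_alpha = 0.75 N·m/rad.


Sg = Ix^2 * p^2 / (4 * Iy * M_alpha) = (85e-9)^2 * 13200^2 / (4 * 48e-8 * 0.75) = 0.8742

0.8742


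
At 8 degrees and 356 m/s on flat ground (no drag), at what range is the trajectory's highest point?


R = v0^2*sin(2*theta)/g = 356^2*sin(2*8°)/9.81 = 3560.98 m
apex_dist = R/2 = 3560.98/2 = 1780 m

1780 m


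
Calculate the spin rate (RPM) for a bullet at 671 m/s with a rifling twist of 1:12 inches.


twist_m = 12*0.0254 = 0.3048 m
spin = v/twist = 671/0.3048 = 2201.444 rev/s
RPM = spin*60 = 2201.444*60 ≈ 132087 RPM

132087 RPM


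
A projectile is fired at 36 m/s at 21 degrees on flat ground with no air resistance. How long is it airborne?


T = 2*v0*sin(theta)/g = 2*36*sin(21°)/9.81 = 2.63 s

2.63 s


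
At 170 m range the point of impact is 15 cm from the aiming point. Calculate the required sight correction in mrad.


1 mrad subtends 1 cm per 10 m of range, so adj = error_cm / (dist_m / 10) = 15 / (170/10) = 0.8824 mrad

0.8824 mrad


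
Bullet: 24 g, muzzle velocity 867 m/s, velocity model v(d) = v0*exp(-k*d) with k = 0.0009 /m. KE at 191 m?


v = v0*exp(-k*d) = 867*exp(-0.0009*191) = 730.069 m/s
E = 0.5*m*v^2 = 0.5*0.024*730.069^2 = 6396 J

6396 J


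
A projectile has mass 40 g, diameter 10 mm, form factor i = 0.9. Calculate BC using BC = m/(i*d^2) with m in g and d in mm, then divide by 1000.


BC = m/(i*d^2*1000) = 40/(0.9 * 10^2 * 1000) = 0.0004444

0.0004444


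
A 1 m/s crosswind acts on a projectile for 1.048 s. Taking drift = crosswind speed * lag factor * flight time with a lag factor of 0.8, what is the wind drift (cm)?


drift = v_wind * lag * t = 1 * 0.8 * 1.048 = 0.8384 m ≈ 83.84 cm

83.84 cm


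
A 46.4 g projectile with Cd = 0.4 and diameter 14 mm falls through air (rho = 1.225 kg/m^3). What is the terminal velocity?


A = pi*(d/2)^2 = pi*(14/2000)^2 = 1.53938e-04 m^2
vt = sqrt(2mg/(Cd*rho*A)) = sqrt(2*0.0464*9.81/(0.4 * 1.225 * 1.53938e-04)) = 109.9 m/s

109.9 m/s


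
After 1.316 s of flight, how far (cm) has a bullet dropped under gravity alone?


drop = 0.5*g*t^2 = 0.5*9.81*1.316^2 = 8.49475 m ≈ 849.5 cm

849.5 cm


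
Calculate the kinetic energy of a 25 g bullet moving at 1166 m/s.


E = 0.5*m*v^2 = 0.5*0.025*1166^2 = 16994 J

16994 J


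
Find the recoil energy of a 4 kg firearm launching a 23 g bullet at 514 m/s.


v_r = m_p*v_p/m_gun = 0.023*514/4 = 2.9555 m/s, E_r = 0.5*m_gun*v_r^2 = 0.5*4*2.9555^2 = 17.47 J

17.47 J


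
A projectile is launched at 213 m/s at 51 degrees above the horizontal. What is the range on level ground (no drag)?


R = v0^2 * sin(2*theta) / g = 213^2 * sin(2*51°) / 9.81 = 4524 m

4524 m


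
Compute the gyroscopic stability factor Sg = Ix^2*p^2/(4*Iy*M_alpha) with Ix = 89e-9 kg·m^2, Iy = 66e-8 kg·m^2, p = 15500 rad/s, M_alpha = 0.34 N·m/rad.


Sg = Ix^2 * p^2 / (4 * Iy * M_alpha) = (89e-9)^2 * 15500^2 / (4 * 66e-8 * 0.34) = 2.12

2.12


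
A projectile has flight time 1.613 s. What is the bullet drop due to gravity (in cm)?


drop = 0.5*g*t^2 = 0.5*9.81*1.613^2 = 12.7617 m ≈ 1276 cm

1276 cm


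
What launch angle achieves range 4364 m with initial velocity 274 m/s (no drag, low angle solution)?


sin(2*theta) = R*g/v0^2 = 4364*9.81/274^2 = 0.570233, theta = arcsin(0.570233)/2 = 17.38°

17.38 degrees


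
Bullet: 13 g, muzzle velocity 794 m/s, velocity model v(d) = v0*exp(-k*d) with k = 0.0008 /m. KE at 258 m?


v = v0*exp(-k*d) = 794*exp(-0.0008*258) = 645.925 m/s
E = 0.5*m*v^2 = 0.5*0.013*645.925^2 = 2712 J

2712 J


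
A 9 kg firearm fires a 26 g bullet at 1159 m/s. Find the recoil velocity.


v_recoil = m_p * v_p / m_gun = 0.026 * 1159 / 9 = 3.348 m/s

3.348 m/s


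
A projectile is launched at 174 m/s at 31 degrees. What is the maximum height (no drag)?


H = (v0*sin(theta))^2 / (2g) = (174*sin(31°))^2 / (2*9.81) = 409.3 m

409.3 m


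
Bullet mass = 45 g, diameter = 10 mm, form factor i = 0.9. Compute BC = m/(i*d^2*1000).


BC = m/(i*d^2*1000) = 45/(0.9 * 10^2 * 1000) = 0.0005

0.0005


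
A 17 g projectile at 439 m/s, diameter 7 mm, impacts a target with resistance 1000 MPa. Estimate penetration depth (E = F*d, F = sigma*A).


A = pi*(d/2)^2 = pi*(7/2)^2 = 38.4845 mm^2
E = 0.5*m*v^2 = 0.5*0.017*439^2 = 1638.13 J
depth = E/(sigma*A) = 1638.13 J / (1000 MPa * 38.4845 mm^2) = 1638.13/(1000 * 38.4845) m = 0.0425659 m ≈ 42.57 mm

42.57 mm


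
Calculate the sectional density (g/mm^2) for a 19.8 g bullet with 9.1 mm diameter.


SD = m/d^2 = 19.8/9.1^2 = 0.2391 g/mm^2

0.2391 g/mm^2


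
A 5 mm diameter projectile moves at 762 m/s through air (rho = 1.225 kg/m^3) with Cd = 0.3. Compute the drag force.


A = pi*(d/2)^2 = pi*(5/2000)^2 = 1.96350e-05 m^2
Fd = 0.5*Cd*rho*A*v^2 = 0.5*0.3*1.225*1.96350e-05*762^2 = 2.095 N

2.095 N


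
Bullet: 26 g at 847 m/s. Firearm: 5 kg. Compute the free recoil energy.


v_r = m_p*v_p/m_gun = 0.026*847/5 = 4.4044 m/s, E_r = 0.5*m_gun*v_r^2 = 0.5*5*4.4044^2 = 48.5 J

48.5 J


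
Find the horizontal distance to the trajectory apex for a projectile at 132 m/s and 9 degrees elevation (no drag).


R = v0^2*sin(2*theta)/g = 132^2*sin(2*9°)/9.81 = 548.86 m
apex_dist = R/2 = 548.86/2 = 274.4 m

274.4 m


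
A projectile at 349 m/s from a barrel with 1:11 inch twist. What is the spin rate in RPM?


twist_m = 11*0.0254 = 0.2794 m
spin = v/twist = 349/0.2794 = 1249.105 rev/s
RPM = spin*60 = 1249.105*60 ≈ 74946 RPM

74946 RPM


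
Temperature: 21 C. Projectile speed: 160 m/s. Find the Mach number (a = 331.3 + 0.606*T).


a = 331.3 + 0.606*(21) = 344.026 m/s
M = v/a = 160/344.026 = 0.4651

0.4651


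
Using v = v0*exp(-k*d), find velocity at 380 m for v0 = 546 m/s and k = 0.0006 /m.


v = v0*exp(-k*d) = 546*exp(-0.0006*380) = 434.7 m/s

434.7 m/s


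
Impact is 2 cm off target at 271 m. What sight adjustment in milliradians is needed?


1 mrad subtends 1 cm per 10 m of range, so adj = error_cm / (dist_m / 10) = 2 / (271/10) = 0.0738 mrad

0.0738 mrad


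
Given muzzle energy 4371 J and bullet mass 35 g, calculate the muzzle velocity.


v = sqrt(2*E/m) = sqrt(2*4371/0.035) = 499.8 m/s

499.8 m/s


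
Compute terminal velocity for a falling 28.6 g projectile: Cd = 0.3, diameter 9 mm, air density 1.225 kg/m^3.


A = pi*(d/2)^2 = pi*(9/2000)^2 = 6.36173e-05 m^2
vt = sqrt(2mg/(Cd*rho*A)) = sqrt(2*0.0286*9.81/(0.3 * 1.225 * 6.36173e-05)) = 154.9 m/s

154.9 m/s


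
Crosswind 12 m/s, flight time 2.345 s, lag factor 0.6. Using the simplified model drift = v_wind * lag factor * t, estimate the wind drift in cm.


drift = v_wind * lag * t = 12 * 0.6 * 2.345 = 16.884 m ≈ 1688 cm

1688 cm


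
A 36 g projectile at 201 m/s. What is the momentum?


p = m*v = 0.036*201 = 7.236 kg·m/s

7.236 kg·m/s


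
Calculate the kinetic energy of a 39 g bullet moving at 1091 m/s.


E = 0.5*m*v^2 = 0.5*0.039*1091^2 = 23210 J

23210 J


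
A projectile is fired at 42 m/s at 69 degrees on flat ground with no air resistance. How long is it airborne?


T = 2*v0*sin(theta)/g = 2*42*sin(69°)/9.81 = 7.994 s

7.994 s


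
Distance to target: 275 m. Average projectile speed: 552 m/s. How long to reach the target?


t = d/v = 275/552 = 0.4982 s

0.4982 s


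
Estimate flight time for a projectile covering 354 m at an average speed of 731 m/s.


t = d/v = 354/731 = 0.4843 s

0.4843 s


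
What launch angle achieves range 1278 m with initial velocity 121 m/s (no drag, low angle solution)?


sin(2*theta) = R*g/v0^2 = 1278*9.81/121^2 = 0.856306, theta = arcsin(0.856306)/2 = 29.45°

29.45 degrees


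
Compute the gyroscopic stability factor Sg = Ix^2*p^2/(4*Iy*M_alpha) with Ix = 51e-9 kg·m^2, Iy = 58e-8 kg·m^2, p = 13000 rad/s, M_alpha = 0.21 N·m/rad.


Sg = Ix^2 * p^2 / (4 * Iy * M_alpha) = (51e-9)^2 * 13000^2 / (4 * 58e-8 * 0.21) = 0.9022

0.9022


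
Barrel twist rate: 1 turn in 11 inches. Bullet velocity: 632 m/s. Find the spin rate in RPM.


twist_m = 11*0.0254 = 0.2794 m
spin = v/twist = 632/0.2794 = 2261.99 rev/s
RPM = spin*60 = 2261.99*60 ≈ 135719 RPM

135719 RPM


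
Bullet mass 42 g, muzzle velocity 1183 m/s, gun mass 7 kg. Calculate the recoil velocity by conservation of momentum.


v_recoil = m_p * v_p / m_gun = 0.042 * 1183 / 7 = 7.098 m/s

7.098 m/s


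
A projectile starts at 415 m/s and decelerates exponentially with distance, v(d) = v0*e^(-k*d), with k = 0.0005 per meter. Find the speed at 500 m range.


v = v0*exp(-k*d) = 415*exp(-0.0005*500) = 323.2 m/s

323.2 m/s


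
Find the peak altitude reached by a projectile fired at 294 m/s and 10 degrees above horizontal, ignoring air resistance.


H = (v0*sin(theta))^2 / (2g) = (294*sin(10°))^2 / (2*9.81) = 132.8 m

132.8 m


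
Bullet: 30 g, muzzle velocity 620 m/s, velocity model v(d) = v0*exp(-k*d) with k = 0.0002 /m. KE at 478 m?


v = v0*exp(-k*d) = 620*exp(-0.0002*478) = 563.473 m/s
E = 0.5*m*v^2 = 0.5*0.03*563.473^2 = 4763 J

4763 J


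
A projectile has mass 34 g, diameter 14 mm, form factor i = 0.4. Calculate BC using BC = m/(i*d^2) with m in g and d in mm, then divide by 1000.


BC = m/(i*d^2*1000) = 34/(0.4 * 14^2 * 1000) = 0.0004337

0.0004337


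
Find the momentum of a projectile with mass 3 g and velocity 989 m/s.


p = m*v = 0.003*989 = 2.967 kg·m/s

2.967 kg·m/s


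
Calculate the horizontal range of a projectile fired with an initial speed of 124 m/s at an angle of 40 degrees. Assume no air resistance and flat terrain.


R = v0^2 * sin(2*theta) / g = 124^2 * sin(2*40°) / 9.81 = 1544 m

1544 m


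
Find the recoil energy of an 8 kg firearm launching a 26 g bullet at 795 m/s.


v_r = m_p*v_p/m_gun = 0.026*795/8 = 2.58375 m/s, E_r = 0.5*m_gun*v_r^2 = 0.5*8*2.58375^2 = 26.7 J

26.7 J


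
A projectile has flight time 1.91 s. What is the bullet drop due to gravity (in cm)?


drop = 0.5*g*t^2 = 0.5*9.81*1.91^2 = 17.8939 m ≈ 1789 cm

1789 cm


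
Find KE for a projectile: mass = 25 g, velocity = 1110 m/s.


E = 0.5*m*v^2 = 0.5*0.025*1110^2 = 15401 J

15401 J


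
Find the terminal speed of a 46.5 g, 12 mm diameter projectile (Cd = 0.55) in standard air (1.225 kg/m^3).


A = pi*(d/2)^2 = pi*(12/2000)^2 = 1.13097e-04 m^2
vt = sqrt(2mg/(Cd*rho*A)) = sqrt(2*0.0465*9.81/(0.55 * 1.225 * 1.13097e-04)) = 109.4 m/s

109.4 m/s


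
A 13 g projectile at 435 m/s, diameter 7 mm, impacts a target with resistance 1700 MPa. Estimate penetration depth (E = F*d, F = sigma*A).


A = pi*(d/2)^2 = pi*(7/2)^2 = 38.4845 mm^2
E = 0.5*m*v^2 = 0.5*0.013*435^2 = 1229.96 J
depth = E/(sigma*A) = 1229.96 J / (1700 MPa * 38.4845 mm^2) = 1229.96/(1700 * 38.4845) m = 0.0188 m ≈ 18.8 mm

18.8 mm


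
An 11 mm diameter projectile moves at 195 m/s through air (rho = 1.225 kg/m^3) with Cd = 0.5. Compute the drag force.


A = pi*(d/2)^2 = pi*(11/2000)^2 = 9.50332e-05 m^2
Fd = 0.5*Cd*rho*A*v^2 = 0.5*0.5*1.225*9.50332e-05*195^2 = 1.107 N

1.107 N


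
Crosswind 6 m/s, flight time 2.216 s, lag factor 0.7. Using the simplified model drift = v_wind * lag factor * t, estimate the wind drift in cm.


drift = v_wind * lag * t = 6 * 0.7 * 2.216 = 9.3072 m ≈ 930.7 cm

930.7 cm


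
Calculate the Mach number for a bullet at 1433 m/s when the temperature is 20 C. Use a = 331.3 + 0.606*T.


a = 331.3 + 0.606*(20) = 343.42 m/s
M = v/a = 1433/343.42 = 4.173

4.173


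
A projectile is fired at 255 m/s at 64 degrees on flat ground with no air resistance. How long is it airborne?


T = 2*v0*sin(theta)/g = 2*255*sin(64°)/9.81 = 46.73 s

46.73 s


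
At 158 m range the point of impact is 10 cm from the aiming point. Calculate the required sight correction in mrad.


1 mrad subtends 1 cm per 10 m of range, so adj = error_cm / (dist_m / 10) = 10 / (158/10) = 0.6329 mrad

0.6329 mrad


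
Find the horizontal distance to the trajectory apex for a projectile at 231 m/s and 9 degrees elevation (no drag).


R = v0^2*sin(2*theta)/g = 231^2*sin(2*9°)/9.81 = 1680.88 m
apex_dist = R/2 = 1680.88/2 = 840.4 m

840.4 m


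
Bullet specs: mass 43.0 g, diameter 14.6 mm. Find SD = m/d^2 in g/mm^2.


SD = m/d^2 = 43.0/14.6^2 = 0.2017 g/mm^2

0.2017 g/mm^2


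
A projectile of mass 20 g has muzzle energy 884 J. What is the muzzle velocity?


v = sqrt(2*E/m) = sqrt(2*884/0.02) = 297.3 m/s

297.3 m/s


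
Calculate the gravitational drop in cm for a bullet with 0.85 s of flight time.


drop = 0.5*g*t^2 = 0.5*9.81*0.85^2 = 3.54386 m ≈ 354.4 cm

354.4 cm


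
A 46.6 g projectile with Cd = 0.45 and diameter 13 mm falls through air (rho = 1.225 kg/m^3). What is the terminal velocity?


A = pi*(d/2)^2 = pi*(13/2000)^2 = 1.32732e-04 m^2
vt = sqrt(2mg/(Cd*rho*A)) = sqrt(2*0.0466*9.81/(0.45 * 1.225 * 1.32732e-04)) = 111.8 m/s

111.8 m/s


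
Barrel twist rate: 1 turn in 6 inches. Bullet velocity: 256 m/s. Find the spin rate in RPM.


twist_m = 6*0.0254 = 0.1524 m
spin = v/twist = 256/0.1524 = 1679.79 rev/s
RPM = spin*60 = 1679.79*60 ≈ 100787 RPM

100787 RPM


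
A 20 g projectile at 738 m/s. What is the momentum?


p = m*v = 0.02*738 = 14.76 kg·m/s

14.76 kg·m/s


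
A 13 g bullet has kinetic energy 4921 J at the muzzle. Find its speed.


v = sqrt(2*E/m) = sqrt(2*4921/0.013) = 870.1 m/s

870.1 m/s


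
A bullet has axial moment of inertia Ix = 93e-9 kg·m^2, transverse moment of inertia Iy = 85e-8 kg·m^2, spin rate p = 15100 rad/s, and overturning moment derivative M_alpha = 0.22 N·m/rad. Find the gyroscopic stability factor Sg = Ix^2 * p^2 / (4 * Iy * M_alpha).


Sg = Ix^2 * p^2 / (4 * Iy * M_alpha) = (93e-9)^2 * 15100^2 / (4 * 85e-8 * 0.22) = 2.636

2.636


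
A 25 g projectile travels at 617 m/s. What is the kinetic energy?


E = 0.5*m*v^2 = 0.5*0.025*617^2 = 4759 J

4759 J


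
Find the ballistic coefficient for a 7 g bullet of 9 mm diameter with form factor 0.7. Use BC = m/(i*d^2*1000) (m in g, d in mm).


BC = m/(i*d^2*1000) = 7/(0.7 * 9^2 * 1000) = 0.0001235

0.0001235


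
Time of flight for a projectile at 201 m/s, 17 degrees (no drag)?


T = 2*v0*sin(theta)/g = 2*201*sin(17°)/9.81 = 11.98 s

11.98 s


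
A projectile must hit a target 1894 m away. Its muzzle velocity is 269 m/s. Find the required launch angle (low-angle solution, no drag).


sin(2*theta) = R*g/v0^2 = 1894*9.81/269^2 = 0.25677, theta = arcsin(0.25677)/2 = 7.439°

7.439 degrees


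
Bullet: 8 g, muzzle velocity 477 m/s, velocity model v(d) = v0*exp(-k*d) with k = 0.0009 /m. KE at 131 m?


v = v0*exp(-k*d) = 477*exp(-0.0009*131) = 423.95 m/s
E = 0.5*m*v^2 = 0.5*0.008*423.95^2 = 718.9 J

718.9 J


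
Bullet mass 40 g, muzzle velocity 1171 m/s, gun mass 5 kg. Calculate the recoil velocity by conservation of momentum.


v_recoil = m_p * v_p / m_gun = 0.04 * 1171 / 5 = 9.368 m/s

9.368 m/s


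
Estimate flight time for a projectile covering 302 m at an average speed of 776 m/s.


t = d/v = 302/776 = 0.3892 s

0.3892 s


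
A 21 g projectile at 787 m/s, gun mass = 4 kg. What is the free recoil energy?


v_r = m_p*v_p/m_gun = 0.021*787/4 = 4.13175 m/s, E_r = 0.5*m_gun*v_r^2 = 0.5*4*4.13175^2 = 34.14 J

34.14 J


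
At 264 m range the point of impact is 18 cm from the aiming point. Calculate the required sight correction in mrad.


1 mrad subtends 1 cm per 10 m of range, so adj = error_cm / (dist_m / 10) = 18 / (264/10) = 0.6818 mrad

0.6818 mrad


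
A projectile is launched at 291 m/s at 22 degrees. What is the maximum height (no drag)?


H = (v0*sin(theta))^2 / (2g) = (291*sin(22°))^2 / (2*9.81) = 605.7 m

605.7 m


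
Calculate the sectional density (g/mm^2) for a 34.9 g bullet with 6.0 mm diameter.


SD = m/d^2 = 34.9/6.0^2 = 0.9694 g/mm^2

0.9694 g/mm^2


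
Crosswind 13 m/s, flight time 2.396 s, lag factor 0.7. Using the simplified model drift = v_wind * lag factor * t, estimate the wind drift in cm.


drift = v_wind * lag * t = 13 * 0.7 * 2.396 = 21.8036 m ≈ 2180 cm

2180 cm


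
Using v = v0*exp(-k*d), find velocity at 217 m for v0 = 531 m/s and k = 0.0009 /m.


v = v0*exp(-k*d) = 531*exp(-0.0009*217) = 436.8 m/s

436.8 m/s


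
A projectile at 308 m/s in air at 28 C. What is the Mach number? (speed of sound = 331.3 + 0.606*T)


a = 331.3 + 0.606*(28) = 348.268 m/s
M = v/a = 308/348.268 = 0.8844

0.8844


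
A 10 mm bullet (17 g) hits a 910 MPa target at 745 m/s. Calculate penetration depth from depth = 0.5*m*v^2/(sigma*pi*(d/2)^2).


A = pi*(d/2)^2 = pi*(10/2)^2 = 78.5398 mm^2
E = 0.5*m*v^2 = 0.5*0.017*745^2 = 4717.71 J
depth = E/(sigma*A) = 4717.71 J / (910 MPa * 78.5398 mm^2) = 4717.71/(910 * 78.5398) m = 0.0660086 m ≈ 66.01 mm

66.01 mm


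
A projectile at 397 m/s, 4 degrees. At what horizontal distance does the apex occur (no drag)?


R = v0^2*sin(2*theta)/g = 397^2*sin(2*4°)/9.81 = 2235.98 m
apex_dist = R/2 = 2235.98/2 = 1118 m

1118 m


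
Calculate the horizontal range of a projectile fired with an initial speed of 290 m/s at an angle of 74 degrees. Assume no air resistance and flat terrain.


R = v0^2 * sin(2*theta) / g = 290^2 * sin(2*74°) / 9.81 = 4543 m

4543 m


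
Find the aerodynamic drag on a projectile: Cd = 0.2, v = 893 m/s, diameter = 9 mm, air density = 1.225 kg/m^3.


A = pi*(d/2)^2 = pi*(9/2000)^2 = 6.36173e-05 m^2
Fd = 0.5*Cd*rho*A*v^2 = 0.5*0.2*1.225*6.36173e-05*893^2 = 6.215 N

6.215 N


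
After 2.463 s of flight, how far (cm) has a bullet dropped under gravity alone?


drop = 0.5*g*t^2 = 0.5*9.81*2.463^2 = 29.7555 m ≈ 2976 cm

2976 cm


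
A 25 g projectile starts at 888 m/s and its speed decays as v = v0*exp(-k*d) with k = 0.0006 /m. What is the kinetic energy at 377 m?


v = v0*exp(-k*d) = 888*exp(-0.0006*377) = 708.232 m/s
E = 0.5*m*v^2 = 0.5*0.025*708.232^2 = 6270 J

6270 J


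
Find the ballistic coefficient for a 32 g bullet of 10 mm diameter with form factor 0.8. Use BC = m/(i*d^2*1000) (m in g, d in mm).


BC = m/(i*d^2*1000) = 32/(0.8 * 10^2 * 1000) = 0.0004

0.0004


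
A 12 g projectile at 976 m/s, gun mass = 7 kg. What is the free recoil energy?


v_r = m_p*v_p/m_gun = 0.012*976/7 = 1.67314 m/s, E_r = 0.5*m_gun*v_r^2 = 0.5*7*1.67314^2 = 9.798 J

9.798 J


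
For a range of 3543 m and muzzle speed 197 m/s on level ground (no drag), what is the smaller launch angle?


sin(2*theta) = R*g/v0^2 = 3543*9.81/197^2 = 0.895587, theta = arcsin(0.895587)/2 = 31.79°

31.79 degrees


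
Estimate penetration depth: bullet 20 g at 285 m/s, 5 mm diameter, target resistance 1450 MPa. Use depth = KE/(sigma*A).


A = pi*(d/2)^2 = pi*(5/2)^2 = 19.635 mm^2
E = 0.5*m*v^2 = 0.5*0.02*285^2 = 812.25 J
depth = E/(sigma*A) = 812.25 J / (1450 MPa * 19.635 mm^2) = 812.25/(1450 * 19.635) m = 0.0285293 m ≈ 28.53 mm

28.53 mm


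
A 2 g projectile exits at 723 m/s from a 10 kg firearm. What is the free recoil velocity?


v_recoil = m_p * v_p / m_gun = 0.002 * 723 / 10 = 0.1446 m/s

0.1446 m/s


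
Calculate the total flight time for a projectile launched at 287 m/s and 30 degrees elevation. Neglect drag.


T = 2*v0*sin(theta)/g = 2*287*sin(30°)/9.81 = 29.26 s

29.26 s


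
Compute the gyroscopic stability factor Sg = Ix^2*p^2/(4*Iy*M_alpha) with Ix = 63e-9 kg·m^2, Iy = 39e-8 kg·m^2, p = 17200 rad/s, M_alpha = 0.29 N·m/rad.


Sg = Ix^2 * p^2 / (4 * Iy * M_alpha) = (63e-9)^2 * 17200^2 / (4 * 39e-8 * 0.29) = 2.595

2.595


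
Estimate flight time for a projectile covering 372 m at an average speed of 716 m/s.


t = d/v = 372/716 = 0.5196 s

0.5196 s


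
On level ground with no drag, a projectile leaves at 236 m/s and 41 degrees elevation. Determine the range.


R = v0^2 * sin(2*theta) / g = 236^2 * sin(2*41°) / 9.81 = 5622 m

5622 m


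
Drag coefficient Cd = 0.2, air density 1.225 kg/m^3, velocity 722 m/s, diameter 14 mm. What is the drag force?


A = pi*(d/2)^2 = pi*(14/2000)^2 = 1.53938e-04 m^2
Fd = 0.5*Cd*rho*A*v^2 = 0.5*0.2*1.225*1.53938e-04*722^2 = 9.83 N

9.83 N


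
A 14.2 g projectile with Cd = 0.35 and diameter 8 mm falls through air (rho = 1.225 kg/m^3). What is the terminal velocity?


A = pi*(d/2)^2 = pi*(8/2000)^2 = 5.02655e-05 m^2
vt = sqrt(2mg/(Cd*rho*A)) = sqrt(2*0.0142*9.81/(0.35 * 1.225 * 5.02655e-05)) = 113.7 m/s

113.7 m/s


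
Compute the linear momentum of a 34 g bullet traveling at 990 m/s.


p = m*v = 0.034*990 = 33.66 kg·m/s

33.66 kg·m/s


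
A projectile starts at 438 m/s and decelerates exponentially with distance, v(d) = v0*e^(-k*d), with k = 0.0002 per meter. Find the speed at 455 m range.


v = v0*exp(-k*d) = 438*exp(-0.0002*455) = 399.9 m/s

399.9 m/s


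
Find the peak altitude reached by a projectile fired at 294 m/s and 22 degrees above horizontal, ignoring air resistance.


H = (v0*sin(theta))^2 / (2g) = (294*sin(22°))^2 / (2*9.81) = 618.2 m

618.2 m


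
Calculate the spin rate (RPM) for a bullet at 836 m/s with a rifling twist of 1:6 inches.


twist_m = 6*0.0254 = 0.1524 m
spin = v/twist = 836/0.1524 = 5485.564 rev/s
RPM = spin*60 = 5485.564*60 ≈ 329134 RPM

329134 RPM


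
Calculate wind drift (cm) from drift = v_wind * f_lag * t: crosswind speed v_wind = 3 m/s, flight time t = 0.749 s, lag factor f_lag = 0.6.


drift = v_wind * lag * t = 3 * 0.6 * 0.749 = 1.3482 m ≈ 134.8 cm

134.8 cm


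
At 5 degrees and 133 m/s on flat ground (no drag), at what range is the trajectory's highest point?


R = v0^2*sin(2*theta)/g = 133^2*sin(2*5°)/9.81 = 313.115 m
apex_dist = R/2 = 313.115/2 = 156.6 m

156.6 m


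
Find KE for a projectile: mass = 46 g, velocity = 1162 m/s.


E = 0.5*m*v^2 = 0.5*0.046*1162^2 = 31056 J

31056 J


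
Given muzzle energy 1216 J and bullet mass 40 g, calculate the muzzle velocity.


v = sqrt(2*E/m) = sqrt(2*1216/0.04) = 246.6 m/s

246.6 m/s


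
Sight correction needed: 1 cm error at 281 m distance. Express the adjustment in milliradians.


1 mrad subtends 1 cm per 10 m of range, so adj = error_cm / (dist_m / 10) = 1 / (281/10) = 0.03559 mrad

0.03559 mrad


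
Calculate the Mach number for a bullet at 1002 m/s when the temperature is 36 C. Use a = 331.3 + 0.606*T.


a = 331.3 + 0.606*(36) = 353.116 m/s
M = v/a = 1002/353.116 = 2.838

2.838


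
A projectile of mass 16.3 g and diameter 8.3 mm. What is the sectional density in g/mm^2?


SD = m/d^2 = 16.3/8.3^2 = 0.2366 g/mm^2

0.2366 g/mm^2


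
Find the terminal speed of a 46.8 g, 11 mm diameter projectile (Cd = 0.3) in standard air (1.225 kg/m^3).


A = pi*(d/2)^2 = pi*(11/2000)^2 = 9.50332e-05 m^2
vt = sqrt(2mg/(Cd*rho*A)) = sqrt(2*0.0468*9.81/(0.3 * 1.225 * 9.50332e-05)) = 162.1 m/s

162.1 m/s


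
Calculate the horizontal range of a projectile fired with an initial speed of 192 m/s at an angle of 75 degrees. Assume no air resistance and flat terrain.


R = v0^2 * sin(2*theta) / g = 192^2 * sin(2*75°) / 9.81 = 1879 m

1879 m


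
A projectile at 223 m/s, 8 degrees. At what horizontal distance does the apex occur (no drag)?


R = v0^2*sin(2*theta)/g = 223^2*sin(2*8°)/9.81 = 1397.27 m
apex_dist = R/2 = 1397.27/2 = 698.6 m

698.6 m


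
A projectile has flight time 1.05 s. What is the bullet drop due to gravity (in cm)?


drop = 0.5*g*t^2 = 0.5*9.81*1.05^2 = 5.40776 m ≈ 540.8 cm

540.8 cm


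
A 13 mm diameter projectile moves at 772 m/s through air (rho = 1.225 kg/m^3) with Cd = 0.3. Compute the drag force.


A = pi*(d/2)^2 = pi*(13/2000)^2 = 1.32732e-04 m^2
Fd = 0.5*Cd*rho*A*v^2 = 0.5*0.3*1.225*1.32732e-04*772^2 = 14.54 N

14.54 N


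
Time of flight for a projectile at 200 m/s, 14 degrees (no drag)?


T = 2*v0*sin(theta)/g = 2*200*sin(14°)/9.81 = 9.864 s

9.864 s


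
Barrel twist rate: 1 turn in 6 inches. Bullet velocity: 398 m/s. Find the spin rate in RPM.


twist_m = 6*0.0254 = 0.1524 m
spin = v/twist = 398/0.1524 = 2611.549 rev/s
RPM = spin*60 = 2611.549*60 ≈ 156693 RPM

156693 RPM


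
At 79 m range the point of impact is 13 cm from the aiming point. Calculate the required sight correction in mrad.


1 mrad subtends 1 cm per 10 m of range, so adj = error_cm / (dist_m / 10) = 13 / (79/10) = 1.646 mrad

1.646 mrad


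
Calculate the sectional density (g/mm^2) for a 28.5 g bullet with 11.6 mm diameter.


SD = m/d^2 = 28.5/11.6^2 = 0.2118 g/mm^2

0.2118 g/mm^2


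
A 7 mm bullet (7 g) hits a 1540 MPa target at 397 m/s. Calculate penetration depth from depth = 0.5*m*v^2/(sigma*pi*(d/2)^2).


A = pi*(d/2)^2 = pi*(7/2)^2 = 38.4845 mm^2
E = 0.5*m*v^2 = 0.5*0.007*397^2 = 551.631 J
depth = E/(sigma*A) = 551.631 J / (1540 MPa * 38.4845 mm^2) = 551.631/(1540 * 38.4845) m = 0.0093077 m ≈ 9.308 mm

9.308 mm


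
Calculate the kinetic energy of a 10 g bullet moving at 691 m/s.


E = 0.5*m*v^2 = 0.5*0.01*691^2 = 2387 J

2387 J


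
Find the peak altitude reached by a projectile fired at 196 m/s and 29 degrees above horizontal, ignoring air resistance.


H = (v0*sin(theta))^2 / (2g) = (196*sin(29°))^2 / (2*9.81) = 460.2 m

460.2 m


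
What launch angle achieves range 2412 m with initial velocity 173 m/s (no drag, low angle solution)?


sin(2*theta) = R*g/v0^2 = 2412*9.81/173^2 = 0.790595, theta = arcsin(0.790595)/2 = 26.12°

26.12 degrees


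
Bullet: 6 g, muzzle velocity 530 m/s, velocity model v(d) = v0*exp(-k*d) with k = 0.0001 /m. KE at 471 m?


v = v0*exp(-k*d) = 530*exp(-0.0001*471) = 505.616 m/s
E = 0.5*m*v^2 = 0.5*0.006*505.616^2 = 766.9 J

766.9 J


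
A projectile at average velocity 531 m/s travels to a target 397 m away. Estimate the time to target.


t = d/v = 397/531 = 0.7476 s

0.7476 s


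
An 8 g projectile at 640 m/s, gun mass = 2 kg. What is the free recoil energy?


v_r = m_p*v_p/m_gun = 0.008*640/2 = 2.56 m/s, E_r = 0.5*m_gun*v_r^2 = 0.5*2*2.56^2 = 6.554 J

6.554 J


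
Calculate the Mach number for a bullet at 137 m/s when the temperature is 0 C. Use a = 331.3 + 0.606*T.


a = 331.3 + 0.606*(0) = 331.3 m/s
M = v/a = 137/331.3 = 0.4135

0.4135


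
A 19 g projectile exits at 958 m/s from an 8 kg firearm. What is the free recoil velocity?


v_recoil = m_p * v_p / m_gun = 0.019 * 958 / 8 = 2.275 m/s

2.275 m/s


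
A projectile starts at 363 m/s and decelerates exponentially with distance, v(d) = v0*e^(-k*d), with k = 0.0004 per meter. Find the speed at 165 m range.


v = v0*exp(-k*d) = 363*exp(-0.0004*165) = 339.8 m/s

339.8 m/s


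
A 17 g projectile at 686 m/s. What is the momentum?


p = m*v = 0.017*686 = 11.66 kg·m/s

11.66 kg·m/s


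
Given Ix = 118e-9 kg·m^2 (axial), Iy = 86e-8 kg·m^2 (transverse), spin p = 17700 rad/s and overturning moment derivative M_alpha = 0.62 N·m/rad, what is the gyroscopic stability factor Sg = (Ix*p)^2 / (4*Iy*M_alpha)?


Sg = Ix^2 * p^2 / (4 * Iy * M_alpha) = (118e-9)^2 * 17700^2 / (4 * 86e-8 * 0.62) = 2.045

2.045


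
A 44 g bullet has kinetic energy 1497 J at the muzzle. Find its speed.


v = sqrt(2*E/m) = sqrt(2*1497/0.044) = 260.9 m/s

260.9 m/s


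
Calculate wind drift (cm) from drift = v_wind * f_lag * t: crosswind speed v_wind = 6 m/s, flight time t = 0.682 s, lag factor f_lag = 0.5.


drift = v_wind * lag * t = 6 * 0.5 * 0.682 = 2.046 m ≈ 204.6 cm

204.6 cm


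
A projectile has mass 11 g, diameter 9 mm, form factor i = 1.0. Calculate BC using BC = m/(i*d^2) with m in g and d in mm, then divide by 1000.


BC = m/(i*d^2*1000) = 11/(1.0 * 9^2 * 1000) = 0.0001358

0.0001358


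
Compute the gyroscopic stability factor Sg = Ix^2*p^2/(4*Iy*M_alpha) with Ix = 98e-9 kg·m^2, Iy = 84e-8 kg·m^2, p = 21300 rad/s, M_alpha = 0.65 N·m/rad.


Sg = Ix^2 * p^2 / (4 * Iy * M_alpha) = (98e-9)^2 * 21300^2 / (4 * 84e-8 * 0.65) = 1.995

1.995


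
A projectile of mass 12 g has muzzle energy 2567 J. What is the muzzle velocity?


v = sqrt(2*E/m) = sqrt(2*2567/0.012) = 654.1 m/s

654.1 m/s


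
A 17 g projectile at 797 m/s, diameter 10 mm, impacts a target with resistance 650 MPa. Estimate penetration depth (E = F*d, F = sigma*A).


A = pi*(d/2)^2 = pi*(10/2)^2 = 78.5398 mm^2
E = 0.5*m*v^2 = 0.5*0.017*797^2 = 5399.28 J
depth = E/(sigma*A) = 5399.28 J / (650 MPa * 78.5398 mm^2) = 5399.28/(650 * 78.5398) m = 0.105763 m ≈ 105.8 mm

105.8 mm


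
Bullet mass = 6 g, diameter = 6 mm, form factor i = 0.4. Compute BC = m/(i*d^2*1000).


BC = m/(i*d^2*1000) = 6/(0.4 * 6^2 * 1000) = 0.0004167

0.0004167


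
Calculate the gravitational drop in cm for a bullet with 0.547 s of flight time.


drop = 0.5*g*t^2 = 0.5*9.81*0.547^2 = 1.46762 m ≈ 146.8 cm

146.8 cm


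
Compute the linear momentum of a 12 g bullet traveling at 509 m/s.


p = m*v = 0.012*509 = 6.108 kg·m/s

6.108 kg·m/s


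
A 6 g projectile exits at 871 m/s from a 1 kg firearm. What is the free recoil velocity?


v_recoil = m_p * v_p / m_gun = 0.006 * 871 / 1 = 5.226 m/s

5.226 m/s


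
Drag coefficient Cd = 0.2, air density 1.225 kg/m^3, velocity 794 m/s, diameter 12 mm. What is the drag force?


A = pi*(d/2)^2 = pi*(12/2000)^2 = 1.13097e-04 m^2
Fd = 0.5*Cd*rho*A*v^2 = 0.5*0.2*1.225*1.13097e-04*794^2 = 8.734 N

8.734 N


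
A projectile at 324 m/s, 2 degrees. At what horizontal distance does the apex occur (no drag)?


R = v0^2*sin(2*theta)/g = 324^2*sin(2*2°)/9.81 = 746.458 m
apex_dist = R/2 = 746.458/2 = 373.2 m

373.2 m


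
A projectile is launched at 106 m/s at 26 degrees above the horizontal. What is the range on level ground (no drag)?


R = v0^2 * sin(2*theta) / g = 106^2 * sin(2*26°) / 9.81 = 902.6 m

902.6 m


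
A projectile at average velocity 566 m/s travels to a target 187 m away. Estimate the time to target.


t = d/v = 187/566 = 0.3304 s

0.3304 s


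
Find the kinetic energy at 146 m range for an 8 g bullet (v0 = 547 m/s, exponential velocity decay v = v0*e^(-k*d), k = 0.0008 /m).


v = v0*exp(-k*d) = 547*exp(-0.0008*146) = 486.7 m/s
E = 0.5*m*v^2 = 0.5*0.008*486.7^2 = 947.5 J

947.5 J


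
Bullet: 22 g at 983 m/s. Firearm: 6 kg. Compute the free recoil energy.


v_r = m_p*v_p/m_gun = 0.022*983/6 = 3.60433 m/s, E_r = 0.5*m_gun*v_r^2 = 0.5*6*3.60433^2 = 38.97 J

38.97 J


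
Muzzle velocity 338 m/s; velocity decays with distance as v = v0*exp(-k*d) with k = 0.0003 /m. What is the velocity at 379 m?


v = v0*exp(-k*d) = 338*exp(-0.0003*379) = 301.7 m/s

301.7 m/s


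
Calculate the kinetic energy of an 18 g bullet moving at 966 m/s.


E = 0.5*m*v^2 = 0.5*0.018*966^2 = 8398 J

8398 J


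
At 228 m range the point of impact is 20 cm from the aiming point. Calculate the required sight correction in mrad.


1 mrad subtends 1 cm per 10 m of range, so adj = error_cm / (dist_m / 10) = 20 / (228/10) = 0.8772 mrad

0.8772 mrad


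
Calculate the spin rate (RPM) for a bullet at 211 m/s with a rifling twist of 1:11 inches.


twist_m = 11*0.0254 = 0.2794 m
spin = v/twist = 211/0.2794 = 755.1897 rev/s
RPM = spin*60 = 755.1897*60 ≈ 45311 RPM

45311 RPM


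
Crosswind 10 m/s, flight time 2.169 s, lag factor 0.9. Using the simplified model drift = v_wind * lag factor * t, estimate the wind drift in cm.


drift = v_wind * lag * t = 10 * 0.9 * 2.169 = 19.521 m ≈ 1952 cm

1952 cm


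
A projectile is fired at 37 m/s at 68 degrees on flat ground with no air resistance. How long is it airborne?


T = 2*v0*sin(theta)/g = 2*37*sin(68°)/9.81 = 6.994 s

6.994 s


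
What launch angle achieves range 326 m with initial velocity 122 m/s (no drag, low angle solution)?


sin(2*theta) = R*g/v0^2 = 326*9.81/122^2 = 0.214866, theta = arcsin(0.214866)/2 = 6.204°

6.204 degrees


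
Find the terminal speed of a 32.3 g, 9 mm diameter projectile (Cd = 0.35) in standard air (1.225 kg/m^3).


A = pi*(d/2)^2 = pi*(9/2000)^2 = 6.36173e-05 m^2
vt = sqrt(2mg/(Cd*rho*A)) = sqrt(2*0.0323*9.81/(0.35 * 1.225 * 6.36173e-05)) = 152.4 m/s

152.4 m/s


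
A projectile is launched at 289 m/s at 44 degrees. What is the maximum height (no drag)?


H = (v0*sin(theta))^2 / (2g) = (289*sin(44°))^2 / (2*9.81) = 2054 m

2054 m


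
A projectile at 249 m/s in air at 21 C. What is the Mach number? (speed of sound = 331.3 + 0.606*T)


a = 331.3 + 0.606*(21) = 344.026 m/s
M = v/a = 249/344.026 = 0.7238

0.7238


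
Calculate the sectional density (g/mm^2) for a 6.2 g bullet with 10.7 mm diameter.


SD = m/d^2 = 6.2/10.7^2 = 0.05415 g/mm^2

0.05415 g/mm^2


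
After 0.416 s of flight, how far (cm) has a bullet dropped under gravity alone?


drop = 0.5*g*t^2 = 0.5*9.81*0.416^2 = 0.84884 m ≈ 84.88 cm

84.88 cm


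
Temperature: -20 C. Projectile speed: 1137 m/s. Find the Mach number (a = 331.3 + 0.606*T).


a = 331.3 + 0.606*(-20) = 319.18 m/s
M = v/a = 1137/319.18 = 3.562

3.562


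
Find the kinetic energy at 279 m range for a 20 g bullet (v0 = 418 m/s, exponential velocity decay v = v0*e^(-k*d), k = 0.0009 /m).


v = v0*exp(-k*d) = 418*exp(-0.0009*279) = 325.181 m/s
E = 0.5*m*v^2 = 0.5*0.02*325.181^2 = 1057 J

1057 J


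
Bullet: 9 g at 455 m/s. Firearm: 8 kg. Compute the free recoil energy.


v_r = m_p*v_p/m_gun = 0.009*455/8 = 0.511875 m/s, E_r = 0.5*m_gun*v_r^2 = 0.5*8*0.511875^2 = 1.048 J

1.048 J


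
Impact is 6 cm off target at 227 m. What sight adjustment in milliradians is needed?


1 mrad subtends 1 cm per 10 m of range, so adj = error_cm / (dist_m / 10) = 6 / (227/10) = 0.2643 mrad

0.2643 mrad


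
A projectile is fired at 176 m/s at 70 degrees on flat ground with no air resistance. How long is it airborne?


T = 2*v0*sin(theta)/g = 2*176*sin(70°)/9.81 = 33.72 s

33.72 s


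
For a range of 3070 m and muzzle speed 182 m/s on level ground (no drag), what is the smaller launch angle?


sin(2*theta) = R*g/v0^2 = 3070*9.81/182^2 = 0.909211, theta = arcsin(0.909211)/2 = 32.7°

32.7 degrees


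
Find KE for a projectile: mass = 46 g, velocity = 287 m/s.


E = 0.5*m*v^2 = 0.5*0.046*287^2 = 1894 J

1894 J


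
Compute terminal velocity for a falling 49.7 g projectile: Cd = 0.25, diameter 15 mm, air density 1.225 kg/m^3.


A = pi*(d/2)^2 = pi*(15/2000)^2 = 1.76715e-04 m^2
vt = sqrt(2mg/(Cd*rho*A)) = sqrt(2*0.0497*9.81/(0.25 * 1.225 * 1.76715e-04)) = 134.2 m/s

134.2 m/s


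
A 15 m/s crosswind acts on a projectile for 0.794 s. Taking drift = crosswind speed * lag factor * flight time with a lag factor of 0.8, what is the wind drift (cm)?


drift = v_wind * lag * t = 15 * 0.8 * 0.794 = 9.528 m ≈ 952.8 cm

952.8 cm


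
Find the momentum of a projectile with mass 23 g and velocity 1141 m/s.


p = m*v = 0.023*1141 = 26.24 kg·m/s

26.24 kg·m/s


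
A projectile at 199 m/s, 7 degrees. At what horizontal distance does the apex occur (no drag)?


R = v0^2*sin(2*theta)/g = 199^2*sin(2*7°)/9.81 = 976.59 m
apex_dist = R/2 = 976.59/2 = 488.3 m

488.3 m


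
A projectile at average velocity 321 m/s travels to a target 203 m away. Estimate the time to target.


t = d/v = 203/321 = 0.6324 s

0.6324 s


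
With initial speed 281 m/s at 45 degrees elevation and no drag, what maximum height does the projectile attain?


H = (v0*sin(theta))^2 / (2g) = (281*sin(45°))^2 / (2*9.81) = 2012 m

2012 m


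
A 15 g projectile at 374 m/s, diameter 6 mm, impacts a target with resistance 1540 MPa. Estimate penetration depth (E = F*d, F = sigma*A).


A = pi*(d/2)^2 = pi*(6/2)^2 = 28.2743 mm^2
E = 0.5*m*v^2 = 0.5*0.015*374^2 = 1049.07 J
depth = E/(sigma*A) = 1049.07 J / (1540 MPa * 28.2743 mm^2) = 1049.07/(1540 * 28.2743) m = 0.024093 m ≈ 24.09 mm

24.09 mm


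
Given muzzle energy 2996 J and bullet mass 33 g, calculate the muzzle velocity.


v = sqrt(2*E/m) = sqrt(2*2996/0.033) = 426.1 m/s

426.1 m/s


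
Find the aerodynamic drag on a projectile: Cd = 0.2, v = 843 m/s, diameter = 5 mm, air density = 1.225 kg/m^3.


A = pi*(d/2)^2 = pi*(5/2000)^2 = 1.96350e-05 m^2
Fd = 0.5*Cd*rho*A*v^2 = 0.5*0.2*1.225*1.96350e-05*843^2 = 1.709 N

1.709 N


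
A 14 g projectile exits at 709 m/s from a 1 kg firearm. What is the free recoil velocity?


v_recoil = m_p * v_p / m_gun = 0.014 * 709 / 1 = 9.926 m/s

9.926 m/s


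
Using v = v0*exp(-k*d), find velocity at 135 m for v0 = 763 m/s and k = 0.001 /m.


v = v0*exp(-k*d) = 763*exp(-0.001*135) = 666.6 m/s

666.6 m/s


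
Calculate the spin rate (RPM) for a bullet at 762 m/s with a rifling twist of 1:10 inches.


twist_m = 10*0.0254 = 0.254 m
spin = v/twist = 762/0.254 = 3000 rev/s
RPM = spin*60 = 3000*60 ≈ 180000 RPM

180000 RPM
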